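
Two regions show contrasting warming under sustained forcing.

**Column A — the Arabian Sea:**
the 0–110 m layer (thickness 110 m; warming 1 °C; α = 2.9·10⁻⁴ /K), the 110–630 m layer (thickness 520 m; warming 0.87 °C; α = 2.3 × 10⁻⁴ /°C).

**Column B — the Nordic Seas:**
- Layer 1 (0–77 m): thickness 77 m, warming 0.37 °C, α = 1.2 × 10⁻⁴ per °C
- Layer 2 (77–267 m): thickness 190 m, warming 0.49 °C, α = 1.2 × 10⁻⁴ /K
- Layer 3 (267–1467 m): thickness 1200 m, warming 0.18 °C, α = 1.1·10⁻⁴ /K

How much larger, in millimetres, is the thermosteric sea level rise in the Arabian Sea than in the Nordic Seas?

98 mm larger

A 110 × 1 × 2.9×10⁻⁴ = 0.03190 m
A 110–630 m: 0.87 × 520 × 2.3×10⁻⁴ = 0.104052 m
A total: 0.135952 m
B 0.37 × 1.2×10⁻⁴ × 77 = 0.0034188 m
B Layer 2: 1.2×10⁻⁴ × 0.49 × 190 = 0.011172 m
B Layer 3: 0.18 × 1.1×10⁻⁴ × 1200 = 0.02376 m
B total: 0.0383508 m
Difference: 0.135952 − 0.0383508 = 0.0976012 m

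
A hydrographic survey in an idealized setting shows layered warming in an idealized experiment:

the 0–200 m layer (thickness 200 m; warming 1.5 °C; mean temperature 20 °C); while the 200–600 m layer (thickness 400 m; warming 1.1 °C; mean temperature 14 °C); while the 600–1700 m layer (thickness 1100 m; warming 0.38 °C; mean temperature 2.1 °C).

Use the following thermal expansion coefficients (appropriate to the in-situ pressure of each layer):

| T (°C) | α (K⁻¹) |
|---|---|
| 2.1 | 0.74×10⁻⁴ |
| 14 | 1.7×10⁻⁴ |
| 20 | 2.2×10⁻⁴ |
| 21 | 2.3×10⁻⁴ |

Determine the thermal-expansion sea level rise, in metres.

Layer 1 at 20 °C → α = 2.2×10⁻⁴ K⁻¹
Layer 2 at 14 °C → α = 1.7×10⁻⁴ K⁻¹
Layer 3 at 2.1 °C → α = 0.74×10⁻⁴ K⁻¹
2.2×10⁻⁴ × 1.5 × 200 = 0.06600 m
Layer 2: 1.7×10⁻⁴ × 1.1 × 400 = 0.07480 m
600–1700 m: 0.74×10⁻⁴ × 0.38 × 1100 = 0.030932 m
Δh = 0.06600 + 0.07480 + 0.030932 = 0.171732 m

0.172 m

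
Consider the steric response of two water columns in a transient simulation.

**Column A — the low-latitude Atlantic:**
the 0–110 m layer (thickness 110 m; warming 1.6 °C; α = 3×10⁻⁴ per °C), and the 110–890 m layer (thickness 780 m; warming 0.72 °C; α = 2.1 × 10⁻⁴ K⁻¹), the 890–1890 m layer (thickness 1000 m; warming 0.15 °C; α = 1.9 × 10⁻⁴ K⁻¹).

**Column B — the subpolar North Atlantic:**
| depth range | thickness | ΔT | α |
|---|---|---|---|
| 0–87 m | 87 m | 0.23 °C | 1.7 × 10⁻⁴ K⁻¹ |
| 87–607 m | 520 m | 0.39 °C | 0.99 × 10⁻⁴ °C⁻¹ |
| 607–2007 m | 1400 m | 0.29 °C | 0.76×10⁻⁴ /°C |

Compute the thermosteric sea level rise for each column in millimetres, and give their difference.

A: 199 mm; B: 54.3 mm; difference 145 mm

A 110 × 3×10⁻⁴ × 1.6 = 0.05280 m
A 0.72 × 780 × 2.1×10⁻⁴ = 0.117936 m
A 890–1890 m: 1.9×10⁻⁴ × 0.15 × 1000 = 0.02850 m
A total: 0.199236 m
B 0–87 m: 1.7×10⁻⁴ × 0.23 × 87 = 0.0034017 m
B 0.99×10⁻⁴ × 0.39 × 520 = 0.0200772 m
B Layer 3: 0.29 × 1400 × 0.76×10⁻⁴ = 0.030856 m
B total: 0.0543349 m
Difference: 0.199236 − 0.0543349 = 0.1449011 m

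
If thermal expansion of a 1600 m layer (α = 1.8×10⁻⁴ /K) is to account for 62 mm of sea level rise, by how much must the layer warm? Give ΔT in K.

ΔT ≈ 0.215 K

ΔT = Δh/(αH) = 0.062 / (1.8×10⁻⁴ × 1600) ≈ 0.2153 K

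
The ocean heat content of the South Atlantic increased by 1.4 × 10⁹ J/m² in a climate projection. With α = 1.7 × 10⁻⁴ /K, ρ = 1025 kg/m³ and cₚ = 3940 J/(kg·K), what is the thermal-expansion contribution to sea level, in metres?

Δh = αQ/(ρcₚ) = 1.7×10⁻⁴ × 1.4×10⁹ / (1025 × 3940) ≈ 0.058933 m

0.0589 m of thermosteric rise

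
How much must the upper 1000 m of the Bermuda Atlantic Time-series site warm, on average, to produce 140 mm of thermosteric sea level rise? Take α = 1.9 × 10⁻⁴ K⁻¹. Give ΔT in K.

ΔT = Δh/(αH) = 0.14 / (1.9×10⁻⁴ × 1000) ≈ 0.7368 K

about 0.737 K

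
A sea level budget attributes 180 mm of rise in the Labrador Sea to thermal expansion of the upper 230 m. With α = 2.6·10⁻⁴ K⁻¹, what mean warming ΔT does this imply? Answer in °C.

about 3.01 °C

ΔT = Δh/(αH) = 0.18 / (2.6×10⁻⁴ × 230) ≈ 3.010 °C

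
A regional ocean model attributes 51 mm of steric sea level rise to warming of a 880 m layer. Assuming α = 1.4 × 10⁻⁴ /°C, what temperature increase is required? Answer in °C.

ΔT ≈ 0.414 °C

ΔT = Δh/(αH) = 0.051 / (1.4×10⁻⁴ × 880) ≈ 0.4140 °C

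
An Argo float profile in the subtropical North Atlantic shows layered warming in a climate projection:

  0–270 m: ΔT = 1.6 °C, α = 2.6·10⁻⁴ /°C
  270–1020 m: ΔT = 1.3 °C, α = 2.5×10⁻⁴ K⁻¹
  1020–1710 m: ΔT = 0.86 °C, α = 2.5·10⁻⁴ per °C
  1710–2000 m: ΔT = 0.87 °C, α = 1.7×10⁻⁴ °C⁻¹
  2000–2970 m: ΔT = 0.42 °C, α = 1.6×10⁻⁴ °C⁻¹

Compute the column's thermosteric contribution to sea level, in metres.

Layer 1: 1.6 × 2.6×10⁻⁴ × 270 = 0.11232 m
750 × 2.5×10⁻⁴ × 1.3 = 0.24375 m
0.86 × 690 × 2.5×10⁻⁴ = 0.14835 m
0.87 × 290 × 1.7×10⁻⁴ = 0.042891 m
Layer 5: 0.42 × 970 × 1.6×10⁻⁴ = 0.065184 m
Δh = 0.11232 + 0.24375 + 0.14835 + 0.042891 + 0.065184 = 0.612495 m ≈ 0.612 m

about 0.612 m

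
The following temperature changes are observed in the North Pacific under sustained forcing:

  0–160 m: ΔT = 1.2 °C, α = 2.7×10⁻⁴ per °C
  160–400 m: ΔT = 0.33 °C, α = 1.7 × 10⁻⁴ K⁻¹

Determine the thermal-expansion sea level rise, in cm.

Layer 1: 2.7×10⁻⁴ × 1.2 × 160 = 0.05184 m
Layer 2: 1.7×10⁻⁴ × 240 × 0.33 = 0.013464 m
Δh = 0.05184 + 0.013464 = 0.065304 m

6.5 cm of thermosteric rise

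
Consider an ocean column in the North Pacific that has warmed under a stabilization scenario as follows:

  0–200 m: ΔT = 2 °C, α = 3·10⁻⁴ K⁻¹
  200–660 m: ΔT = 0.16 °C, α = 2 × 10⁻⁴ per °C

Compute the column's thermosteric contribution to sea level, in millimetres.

Layer 1: 3×10⁻⁴ × 2 × 200 = 0.12000 m
2×10⁻⁴ × 460 × 0.16 = 0.01472 m
Δh = 0.12000 + 0.01472 = 0.13472 m

130 mm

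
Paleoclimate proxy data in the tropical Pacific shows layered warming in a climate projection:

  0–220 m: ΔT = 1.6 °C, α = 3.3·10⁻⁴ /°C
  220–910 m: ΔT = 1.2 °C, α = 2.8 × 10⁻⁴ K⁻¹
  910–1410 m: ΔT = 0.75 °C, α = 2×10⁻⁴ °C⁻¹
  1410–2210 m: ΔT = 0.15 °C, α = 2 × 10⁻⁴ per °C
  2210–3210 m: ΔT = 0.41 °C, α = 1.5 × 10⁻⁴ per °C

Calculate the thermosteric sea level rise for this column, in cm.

Δh = 50.9 cm

Layer 1: 1.6 × 220 × 3.3×10⁻⁴ = 0.11616 m
1.2 × 690 × 2.8×10⁻⁴ = 0.23184 m
910–1410 m: 500 × 2×10⁻⁴ × 0.75 = 0.07500 m
1410–2210 m: 0.15 × 2×10⁻⁴ × 800 = 0.02400 m
2210–3210 m: 1.5×10⁻⁴ × 0.41 × 1000 = 0.06150 m
Δh = 0.11616 + 0.23184 + 0.07500 + 0.02400 + 0.06150 = 0.50850 m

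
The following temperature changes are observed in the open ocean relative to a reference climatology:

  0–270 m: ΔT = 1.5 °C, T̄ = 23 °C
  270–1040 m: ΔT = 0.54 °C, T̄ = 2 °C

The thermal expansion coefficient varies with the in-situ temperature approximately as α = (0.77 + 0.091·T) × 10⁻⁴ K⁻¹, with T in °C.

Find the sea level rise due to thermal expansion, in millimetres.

Layer 1: α = (0.77 + 0.091×23)×10⁻⁴ = 2.863×10⁻⁴ K⁻¹
Layer 2: α = (0.77 + 0.091×2)×10⁻⁴ = 0.952×10⁻⁴ K⁻¹
270 × 1.5 × 2.863×10⁻⁴ = 0.1159515 m
0.952×10⁻⁴ × 0.54 × 770 = 0.03958416 m
Δh = 0.1159515 + 0.03958416 = 0.15553566 m ≈ 156 mm

Δh ≈ 156 mm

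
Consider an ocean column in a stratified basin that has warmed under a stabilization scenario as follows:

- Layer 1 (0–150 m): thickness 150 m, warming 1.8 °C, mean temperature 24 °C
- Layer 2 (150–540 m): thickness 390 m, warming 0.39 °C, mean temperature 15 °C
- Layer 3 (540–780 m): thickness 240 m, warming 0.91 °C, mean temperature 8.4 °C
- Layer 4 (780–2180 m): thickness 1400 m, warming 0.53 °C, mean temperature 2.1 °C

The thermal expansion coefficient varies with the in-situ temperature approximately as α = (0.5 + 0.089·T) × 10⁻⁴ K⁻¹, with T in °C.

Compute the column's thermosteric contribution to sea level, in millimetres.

Δh ≈ 177 mm

Layer 1: α = (0.5 + 0.089×24)×10⁻⁴ = 2.636×10⁻⁴ K⁻¹
Layer 2: α = (0.5 + 0.089×15)×10⁻⁴ = 1.835×10⁻⁴ K⁻¹
Layer 3: α = (0.5 + 0.089×8.4)×10⁻⁴ = 1.2476×10⁻⁴ K⁻¹
Layer 4: α = (0.5 + 0.089×2.1)×10⁻⁴ = 0.6869×10⁻⁴ K⁻¹
0–150 m: 2.636×10⁻⁴ × 1.8 × 150 = 0.071172 m
390 × 0.39 × 1.835×10⁻⁴ = 0.02791035 m
Layer 3: 240 × 0.91 × 1.2476×10⁻⁴ = 0.027247584 m
1400 × 0.6869×10⁻⁴ × 0.53 = 0.05096798 m
Δh = 0.071172 + 0.02791035 + 0.027247584 + 0.05096798 = 0.177297914 m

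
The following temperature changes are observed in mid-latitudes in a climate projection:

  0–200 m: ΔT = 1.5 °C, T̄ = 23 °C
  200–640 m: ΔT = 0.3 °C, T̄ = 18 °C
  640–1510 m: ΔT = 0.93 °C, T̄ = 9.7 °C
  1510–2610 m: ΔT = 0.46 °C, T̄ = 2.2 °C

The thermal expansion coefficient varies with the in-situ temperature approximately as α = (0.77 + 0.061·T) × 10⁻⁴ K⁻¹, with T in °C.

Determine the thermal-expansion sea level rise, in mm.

246 mm of thermosteric rise

Layer 1: α = (0.77 + 0.061×23)×10⁻⁴ = 2.173×10⁻⁴ K⁻¹
Layer 2: α = (0.77 + 0.061×18)×10⁻⁴ = 1.868×10⁻⁴ K⁻¹
Layer 3: α = (0.77 + 0.061×9.7)×10⁻⁴ = 1.3617×10⁻⁴ K⁻¹
Layer 4: α = (0.77 + 0.061×2.2)×10⁻⁴ = 0.9042×10⁻⁴ K⁻¹
Layer 1: 1.5 × 200 × 2.173×10⁻⁴ = 0.06519 m
0.3 × 1.868×10⁻⁴ × 440 = 0.0246576 m
870 × 1.3617×10⁻⁴ × 0.93 = 0.110175147 m
Layer 4: 0.46 × 0.9042×10⁻⁴ × 1100 = 0.04575252 m
Δh = 0.06519 + 0.0246576 + 0.110175147 + 0.04575252 = 0.245775267 m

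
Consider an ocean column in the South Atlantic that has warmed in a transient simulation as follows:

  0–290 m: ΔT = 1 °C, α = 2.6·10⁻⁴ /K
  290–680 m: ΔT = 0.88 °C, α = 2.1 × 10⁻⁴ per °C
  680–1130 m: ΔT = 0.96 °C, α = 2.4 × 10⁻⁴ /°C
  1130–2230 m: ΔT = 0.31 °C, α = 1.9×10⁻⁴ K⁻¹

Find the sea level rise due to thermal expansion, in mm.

about 316 mm

0–290 m: 290 × 2.6×10⁻⁴ × 1 = 0.07540 m
Layer 2: 2.1×10⁻⁴ × 390 × 0.88 = 0.072072 m
Layer 3: 2.4×10⁻⁴ × 450 × 0.96 = 0.10368 m
Layer 4: 1100 × 1.9×10⁻⁴ × 0.31 = 0.06479 m
Δh = 0.07540 + 0.072072 + 0.10368 + 0.06479 = 0.315942 m ≈ 316 mm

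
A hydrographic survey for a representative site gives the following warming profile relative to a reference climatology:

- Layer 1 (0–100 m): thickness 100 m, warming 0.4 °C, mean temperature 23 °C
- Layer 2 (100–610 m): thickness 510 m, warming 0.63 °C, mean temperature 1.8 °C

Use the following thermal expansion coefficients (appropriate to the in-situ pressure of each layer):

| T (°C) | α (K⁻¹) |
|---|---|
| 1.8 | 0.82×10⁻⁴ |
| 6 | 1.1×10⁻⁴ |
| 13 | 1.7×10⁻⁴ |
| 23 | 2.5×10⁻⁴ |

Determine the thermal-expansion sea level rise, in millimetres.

Layer 1 at 23 °C → α = 2.5×10⁻⁴ K⁻¹
Layer 2 at 1.8 °C → α = 0.82×10⁻⁴ K⁻¹
0–100 m: 0.4 × 100 × 2.5×10⁻⁴ = 0.01000 m
100–610 m: 0.82×10⁻⁴ × 510 × 0.63 = 0.0263466 m
Δh = 0.01000 + 0.0263466 = 0.0363466 m ≈ 36.3 mm

Δh ≈ 36.3 mm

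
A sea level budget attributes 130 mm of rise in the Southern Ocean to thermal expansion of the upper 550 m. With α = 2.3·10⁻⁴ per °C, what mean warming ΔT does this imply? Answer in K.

ΔT ≈ 1.0 K

ΔT = Δh/(αH) = 0.13 / (2.3×10⁻⁴ × 550) ≈ 1.028 K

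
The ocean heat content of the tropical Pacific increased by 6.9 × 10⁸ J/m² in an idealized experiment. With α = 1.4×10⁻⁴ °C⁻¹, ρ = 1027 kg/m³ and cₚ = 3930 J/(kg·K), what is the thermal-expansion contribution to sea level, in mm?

23.9 mm of thermosteric rise

Δh = αQ/(ρcₚ) = 1.4×10⁻⁴ × 6.9×10⁸ / (1027 × 3930) ≈ 0.023934 m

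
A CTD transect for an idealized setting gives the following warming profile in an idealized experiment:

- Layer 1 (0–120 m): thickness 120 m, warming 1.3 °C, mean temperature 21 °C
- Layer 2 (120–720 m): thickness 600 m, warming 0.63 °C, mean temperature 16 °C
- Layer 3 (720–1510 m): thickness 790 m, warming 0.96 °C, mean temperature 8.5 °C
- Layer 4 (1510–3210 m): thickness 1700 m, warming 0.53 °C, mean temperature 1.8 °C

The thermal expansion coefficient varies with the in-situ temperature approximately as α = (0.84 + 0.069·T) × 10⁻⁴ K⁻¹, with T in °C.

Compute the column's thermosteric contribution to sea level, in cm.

Layer 1: α = (0.84 + 0.069×21)×10⁻⁴ = 2.289×10⁻⁴ K⁻¹
Layer 2: α = (0.84 + 0.069×16)×10⁻⁴ = 1.944×10⁻⁴ K⁻¹
Layer 3: α = (0.84 + 0.069×8.5)×10⁻⁴ = 1.4265×10⁻⁴ K⁻¹
Layer 4: α = (0.84 + 0.069×1.8)×10⁻⁴ = 0.9642×10⁻⁴ K⁻¹
0–120 m: 1.3 × 120 × 2.289×10⁻⁴ = 0.0357084 m
120–720 m: 1.944×10⁻⁴ × 0.63 × 600 = 0.0734832 m
0.96 × 1.4265×10⁻⁴ × 790 = 0.10818576 m
Layer 4: 0.9642×10⁻⁴ × 0.53 × 1700 = 0.08687442 m
Δh = 0.0357084 + 0.0734832 + 0.10818576 + 0.08687442 = 0.30425178 m

Δh ≈ 30.4 cm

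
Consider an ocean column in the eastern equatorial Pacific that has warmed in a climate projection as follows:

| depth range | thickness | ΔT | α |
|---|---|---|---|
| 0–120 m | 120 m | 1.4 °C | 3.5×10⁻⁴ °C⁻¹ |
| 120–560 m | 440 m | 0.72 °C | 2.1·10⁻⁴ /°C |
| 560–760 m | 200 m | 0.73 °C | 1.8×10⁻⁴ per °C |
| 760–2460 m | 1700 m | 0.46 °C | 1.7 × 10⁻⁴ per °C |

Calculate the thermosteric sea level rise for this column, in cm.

28 cm of thermosteric rise

120 × 1.4 × 3.5×10⁻⁴ = 0.05880 m
Layer 2: 0.72 × 440 × 2.1×10⁻⁴ = 0.066528 m
560–760 m: 1.8×10⁻⁴ × 0.73 × 200 = 0.02628 m
1700 × 0.46 × 1.7×10⁻⁴ = 0.13294 m
Δh = 0.05880 + 0.066528 + 0.02628 + 0.13294 = 0.284548 m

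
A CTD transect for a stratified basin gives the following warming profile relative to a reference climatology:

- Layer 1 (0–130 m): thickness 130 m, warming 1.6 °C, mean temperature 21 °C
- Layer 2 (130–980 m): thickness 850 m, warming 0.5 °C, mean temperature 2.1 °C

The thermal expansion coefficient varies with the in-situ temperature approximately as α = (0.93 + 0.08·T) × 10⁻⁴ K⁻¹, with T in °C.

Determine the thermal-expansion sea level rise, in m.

0.10 m of thermosteric rise

Layer 1: α = (0.93 + 0.08×21)×10⁻⁴ = 2.61×10⁻⁴ K⁻¹
Layer 2: α = (0.93 + 0.08×2.1)×10⁻⁴ = 1.098×10⁻⁴ K⁻¹
0–130 m: 2.61×10⁻⁴ × 1.6 × 130 = 0.054288 m
130–980 m: 1.098×10⁻⁴ × 0.5 × 850 = 0.046665 m
Δh = 0.054288 + 0.046665 = 0.100953 m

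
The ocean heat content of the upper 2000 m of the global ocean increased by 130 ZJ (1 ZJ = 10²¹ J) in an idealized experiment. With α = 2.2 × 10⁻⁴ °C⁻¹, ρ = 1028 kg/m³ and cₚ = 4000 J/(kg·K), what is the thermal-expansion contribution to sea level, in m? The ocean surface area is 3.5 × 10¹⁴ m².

about 0.020 m

Per unit area: Q = 130×10²¹ / (3.5×10¹⁴) ≈ 3.714×10⁸ J/m²
Δh = αQ/(ρcₚ) = 2.2×10⁻⁴ × 3.714×10⁸ / (1028 × 4000) ≈ 0.019871 m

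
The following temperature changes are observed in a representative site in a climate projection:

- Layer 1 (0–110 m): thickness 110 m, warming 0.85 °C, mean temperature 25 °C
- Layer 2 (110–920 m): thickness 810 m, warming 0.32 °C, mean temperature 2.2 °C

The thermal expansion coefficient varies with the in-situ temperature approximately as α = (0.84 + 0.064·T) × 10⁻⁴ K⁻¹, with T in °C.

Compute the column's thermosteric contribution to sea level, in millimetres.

Δh = 48.2 mm

Layer 1: α = (0.84 + 0.064×25)×10⁻⁴ = 2.44×10⁻⁴ K⁻¹
Layer 2: α = (0.84 + 0.064×2.2)×10⁻⁴ = 0.9808×10⁻⁴ K⁻¹
Layer 1: 0.85 × 2.44×10⁻⁴ × 110 = 0.022814 m
Layer 2: 810 × 0.9808×10⁻⁴ × 0.32 = 0.025422336 m
Δh = 0.022814 + 0.025422336 = 0.048236336 m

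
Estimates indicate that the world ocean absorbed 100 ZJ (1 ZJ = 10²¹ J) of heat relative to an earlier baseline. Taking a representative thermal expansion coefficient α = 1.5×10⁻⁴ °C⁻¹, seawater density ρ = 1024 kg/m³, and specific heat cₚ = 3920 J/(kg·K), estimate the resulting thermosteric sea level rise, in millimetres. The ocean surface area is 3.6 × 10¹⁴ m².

Per unit area: Q = 100×10²¹ / (3.6×10¹⁴) ≈ 2.778×10⁸ J/m²
Δh = αQ/(ρcₚ) = 1.5×10⁻⁴ × 2.778×10⁸ / (1024 × 3920) ≈ 0.010381 m

Δh = 10.4 mm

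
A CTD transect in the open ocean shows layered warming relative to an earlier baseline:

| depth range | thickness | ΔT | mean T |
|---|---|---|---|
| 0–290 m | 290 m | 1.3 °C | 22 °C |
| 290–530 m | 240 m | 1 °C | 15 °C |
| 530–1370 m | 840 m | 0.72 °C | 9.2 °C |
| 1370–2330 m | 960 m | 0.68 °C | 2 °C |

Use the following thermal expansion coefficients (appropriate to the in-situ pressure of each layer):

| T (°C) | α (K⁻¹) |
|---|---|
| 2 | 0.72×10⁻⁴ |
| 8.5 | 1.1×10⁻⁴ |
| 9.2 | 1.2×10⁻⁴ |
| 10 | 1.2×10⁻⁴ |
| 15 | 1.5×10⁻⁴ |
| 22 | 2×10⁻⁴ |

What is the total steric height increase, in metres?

0.231 m

Layer 1 at 22 °C → α = 2×10⁻⁴ K⁻¹
Layer 2 at 15 °C → α = 1.5×10⁻⁴ K⁻¹
Layer 3 at 9.2 °C → α = 1.2×10⁻⁴ K⁻¹
Layer 4 at 2 °C → α = 0.72×10⁻⁴ K⁻¹
Layer 1: 2×10⁻⁴ × 1.3 × 290 = 0.07540 m
1.5×10⁻⁴ × 240 × 1 = 0.03600 m
840 × 1.2×10⁻⁴ × 0.72 = 0.072576 m
1370–2330 m: 0.72×10⁻⁴ × 960 × 0.68 = 0.0470016 m
Δh = 0.07540 + 0.03600 + 0.072576 + 0.0470016 = 0.2309776 m ≈ 0.231 m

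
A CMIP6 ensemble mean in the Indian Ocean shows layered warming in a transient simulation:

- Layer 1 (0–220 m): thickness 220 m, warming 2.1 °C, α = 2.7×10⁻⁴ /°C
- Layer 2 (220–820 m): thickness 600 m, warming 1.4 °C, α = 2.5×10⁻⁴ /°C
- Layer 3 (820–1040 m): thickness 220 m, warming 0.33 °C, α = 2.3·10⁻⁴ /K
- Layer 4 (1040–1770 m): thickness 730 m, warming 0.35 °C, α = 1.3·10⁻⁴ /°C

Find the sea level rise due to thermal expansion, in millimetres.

0–220 m: 2.7×10⁻⁴ × 220 × 2.1 = 0.12474 m
2.5×10⁻⁴ × 1.4 × 600 = 0.21000 m
820–1040 m: 0.33 × 2.3×10⁻⁴ × 220 = 0.016698 m
Layer 4: 0.35 × 730 × 1.3×10⁻⁴ = 0.033215 m
Δh = 0.12474 + 0.21000 + 0.016698 + 0.033215 = 0.384653 m ≈ 385 mm

385 mm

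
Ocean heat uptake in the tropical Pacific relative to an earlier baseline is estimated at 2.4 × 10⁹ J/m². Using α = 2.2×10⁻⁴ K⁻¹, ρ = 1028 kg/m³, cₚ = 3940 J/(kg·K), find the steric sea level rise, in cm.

Δh = αQ/(ρcₚ) = 2.2×10⁻⁴ × 2.4×10⁹ / (1028 × 3940) ≈ 0.13036 m

Δh = 13 cm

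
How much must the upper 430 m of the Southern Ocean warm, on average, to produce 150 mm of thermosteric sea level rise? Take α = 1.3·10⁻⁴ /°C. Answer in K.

ΔT = Δh/(αH) = 0.15 / (1.3×10⁻⁴ × 430) ≈ 2.683 K

about 2.7 K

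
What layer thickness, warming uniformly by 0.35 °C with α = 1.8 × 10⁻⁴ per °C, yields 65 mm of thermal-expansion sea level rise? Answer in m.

H = Δh/(αΔT) = 0.065 / (1.8×10⁻⁴ × 0.35) ≈ 1032 m

1030 m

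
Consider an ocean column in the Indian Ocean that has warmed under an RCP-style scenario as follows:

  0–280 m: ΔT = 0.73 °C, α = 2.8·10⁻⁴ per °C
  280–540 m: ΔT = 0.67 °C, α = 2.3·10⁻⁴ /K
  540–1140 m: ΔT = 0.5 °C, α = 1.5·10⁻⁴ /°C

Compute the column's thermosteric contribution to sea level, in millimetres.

280 × 0.73 × 2.8×10⁻⁴ = 0.057232 m
Layer 2: 0.67 × 2.3×10⁻⁴ × 260 = 0.040066 m
Layer 3: 600 × 1.5×10⁻⁴ × 0.5 = 0.04500 m
Δh = 0.057232 + 0.040066 + 0.04500 = 0.142298 m

140 mm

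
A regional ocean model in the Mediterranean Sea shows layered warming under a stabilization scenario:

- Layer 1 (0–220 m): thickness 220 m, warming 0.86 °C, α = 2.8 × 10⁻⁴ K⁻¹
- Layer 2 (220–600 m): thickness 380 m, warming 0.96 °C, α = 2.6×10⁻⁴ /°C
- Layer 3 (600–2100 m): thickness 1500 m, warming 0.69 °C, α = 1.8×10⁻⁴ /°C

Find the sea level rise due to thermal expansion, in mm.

334 mm of thermosteric rise

0–220 m: 2.8×10⁻⁴ × 0.86 × 220 = 0.052976 m
380 × 0.96 × 2.6×10⁻⁴ = 0.094848 m
1500 × 1.8×10⁻⁴ × 0.69 = 0.18630 m
Δh = 0.052976 + 0.094848 + 0.18630 = 0.334124 m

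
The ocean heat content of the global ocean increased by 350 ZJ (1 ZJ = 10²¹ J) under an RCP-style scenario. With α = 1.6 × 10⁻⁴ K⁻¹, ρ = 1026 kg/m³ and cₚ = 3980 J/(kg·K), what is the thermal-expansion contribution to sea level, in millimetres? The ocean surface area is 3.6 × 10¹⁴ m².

Δh = 38.1 mm

Per unit area: Q = 350×10²¹ / (3.6×10¹⁴) ≈ 9.722×10⁸ J/m²
Δh = αQ/(ρcₚ) = 1.6×10⁻⁴ × 9.722×10⁸ / (1026 × 3980) ≈ 0.038093 m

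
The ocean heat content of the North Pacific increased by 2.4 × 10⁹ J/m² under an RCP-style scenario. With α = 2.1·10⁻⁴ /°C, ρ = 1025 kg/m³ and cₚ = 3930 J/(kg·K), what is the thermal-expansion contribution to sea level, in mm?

about 130 mm

Δh = αQ/(ρcₚ) = 2.1×10⁻⁴ × 2.4×10⁹ / (1025 × 3930) ≈ 0.12512 m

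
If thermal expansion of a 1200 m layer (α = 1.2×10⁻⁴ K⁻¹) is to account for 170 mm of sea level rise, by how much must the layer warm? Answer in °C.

about 1.2 °C

ΔT = Δh/(αH) = 0.17 / (1.2×10⁻⁴ × 1200) ≈ 1.181 °C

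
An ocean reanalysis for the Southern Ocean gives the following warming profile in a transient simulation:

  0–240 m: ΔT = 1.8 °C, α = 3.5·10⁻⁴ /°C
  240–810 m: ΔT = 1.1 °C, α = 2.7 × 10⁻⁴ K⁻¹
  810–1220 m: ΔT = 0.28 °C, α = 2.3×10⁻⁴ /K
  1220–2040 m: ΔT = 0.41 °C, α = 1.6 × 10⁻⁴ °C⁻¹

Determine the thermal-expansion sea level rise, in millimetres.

Δh = 400 mm

0–240 m: 1.8 × 240 × 3.5×10⁻⁴ = 0.15120 m
Layer 2: 1.1 × 570 × 2.7×10⁻⁴ = 0.16929 m
Layer 3: 410 × 0.28 × 2.3×10⁻⁴ = 0.026404 m
0.41 × 820 × 1.6×10⁻⁴ = 0.053792 m
Δh = 0.15120 + 0.16929 + 0.026404 + 0.053792 = 0.400686 m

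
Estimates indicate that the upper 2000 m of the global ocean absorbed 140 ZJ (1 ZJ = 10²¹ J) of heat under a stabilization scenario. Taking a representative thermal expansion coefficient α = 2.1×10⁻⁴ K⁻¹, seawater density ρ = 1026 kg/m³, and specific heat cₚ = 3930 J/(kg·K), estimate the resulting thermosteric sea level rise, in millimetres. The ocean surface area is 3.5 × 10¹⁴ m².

Δh = 21 mm

Per unit area: Q = 140×10²¹ / (3.5×10¹⁴) = 4×10⁸ J/m²
Δh = αQ/(ρcₚ) = 2.1×10⁻⁴ × 4×10⁸ / (1026 × 3930) ≈ 0.020832 m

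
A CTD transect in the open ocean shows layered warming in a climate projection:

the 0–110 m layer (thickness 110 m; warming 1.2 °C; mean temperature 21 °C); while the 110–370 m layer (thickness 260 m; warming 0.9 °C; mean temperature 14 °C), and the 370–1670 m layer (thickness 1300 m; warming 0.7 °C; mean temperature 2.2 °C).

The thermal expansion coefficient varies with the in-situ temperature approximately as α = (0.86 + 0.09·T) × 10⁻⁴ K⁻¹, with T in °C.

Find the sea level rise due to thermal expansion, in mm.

about 182 mm

Layer 1: α = (0.86 + 0.09×21)×10⁻⁴ = 2.75×10⁻⁴ K⁻¹
Layer 2: α = (0.86 + 0.09×14)×10⁻⁴ = 2.12×10⁻⁴ K⁻¹
Layer 3: α = (0.86 + 0.09×2.2)×10⁻⁴ = 1.058×10⁻⁴ K⁻¹
2.75×10⁻⁴ × 110 × 1.2 = 0.03630 m
0.9 × 2.12×10⁻⁴ × 260 = 0.049608 m
370–1670 m: 0.7 × 1.058×10⁻⁴ × 1300 = 0.096278 m
Δh = 0.03630 + 0.049608 + 0.096278 = 0.182186 m ≈ 182 mm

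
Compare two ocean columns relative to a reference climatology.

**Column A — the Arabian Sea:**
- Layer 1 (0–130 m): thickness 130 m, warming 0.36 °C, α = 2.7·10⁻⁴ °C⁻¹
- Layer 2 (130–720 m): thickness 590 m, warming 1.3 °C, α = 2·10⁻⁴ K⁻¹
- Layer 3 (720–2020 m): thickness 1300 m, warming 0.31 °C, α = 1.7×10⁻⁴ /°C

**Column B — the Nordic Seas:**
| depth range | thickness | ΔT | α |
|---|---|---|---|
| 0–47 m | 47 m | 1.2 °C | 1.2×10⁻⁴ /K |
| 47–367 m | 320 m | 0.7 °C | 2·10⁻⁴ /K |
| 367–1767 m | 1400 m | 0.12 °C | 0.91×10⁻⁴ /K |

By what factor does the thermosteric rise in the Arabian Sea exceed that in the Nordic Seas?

A 2.7×10⁻⁴ × 130 × 0.36 = 0.012636 m
A Layer 2: 590 × 2×10⁻⁴ × 1.3 = 0.15340 m
A 0.31 × 1.7×10⁻⁴ × 1300 = 0.06851 m
A total: 0.234546 m
B 1.2×10⁻⁴ × 1.2 × 47 = 0.006768 m
B 47–367 m: 2×10⁻⁴ × 320 × 0.7 = 0.04480 m
B 0.91×10⁻⁴ × 0.12 × 1400 = 0.015288 m
B total: 0.066856 m
Ratio: 0.234546 / 0.066856 ≈ 3.508

a factor of 3.51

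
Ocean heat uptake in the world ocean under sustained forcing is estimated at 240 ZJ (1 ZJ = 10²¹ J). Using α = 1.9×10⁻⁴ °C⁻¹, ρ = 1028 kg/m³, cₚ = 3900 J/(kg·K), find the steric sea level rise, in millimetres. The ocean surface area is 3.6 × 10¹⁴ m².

Per unit area: Q = 240×10²¹ / (3.6×10¹⁴) ≈ 6.667×10⁸ J/m²
Δh = αQ/(ρcₚ) = 1.9×10⁻⁴ × 6.667×10⁸ / (1028 × 3900) ≈ 0.031596 m

about 31.6 mm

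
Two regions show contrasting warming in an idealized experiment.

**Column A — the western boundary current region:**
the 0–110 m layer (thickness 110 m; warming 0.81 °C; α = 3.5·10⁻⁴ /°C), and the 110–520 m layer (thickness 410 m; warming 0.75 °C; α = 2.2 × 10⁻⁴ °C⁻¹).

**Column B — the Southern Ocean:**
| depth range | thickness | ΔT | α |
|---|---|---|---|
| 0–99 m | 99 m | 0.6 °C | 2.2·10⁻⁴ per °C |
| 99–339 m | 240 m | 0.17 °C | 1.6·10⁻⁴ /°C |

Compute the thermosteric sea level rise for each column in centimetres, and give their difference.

A: 9.9 cm; B: 2.0 cm; difference 7.9 cm

A 0–110 m: 0.81 × 3.5×10⁻⁴ × 110 = 0.031185 m
A 110–520 m: 2.2×10⁻⁴ × 0.75 × 410 = 0.06765 m
A total: 0.098835 m
B Layer 1: 2.2×10⁻⁴ × 99 × 0.6 = 0.013068 m
B Layer 2: 240 × 0.17 × 1.6×10⁻⁴ = 0.006528 m
B total: 0.019596 m
Difference: 0.098835 − 0.019596 = 0.079239 m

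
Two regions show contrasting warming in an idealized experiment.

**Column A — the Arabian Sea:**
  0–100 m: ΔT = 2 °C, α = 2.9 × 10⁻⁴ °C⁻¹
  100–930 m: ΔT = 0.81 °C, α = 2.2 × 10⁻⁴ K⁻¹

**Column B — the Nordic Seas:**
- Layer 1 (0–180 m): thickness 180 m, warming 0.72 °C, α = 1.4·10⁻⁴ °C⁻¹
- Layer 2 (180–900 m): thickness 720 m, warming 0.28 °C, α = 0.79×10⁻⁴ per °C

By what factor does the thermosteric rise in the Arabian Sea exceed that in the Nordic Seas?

6.04

A 2 × 2.9×10⁻⁴ × 100 = 0.05800 m
A 830 × 0.81 × 2.2×10⁻⁴ = 0.147906 m
A total: 0.205906 m
B Layer 1: 1.4×10⁻⁴ × 0.72 × 180 = 0.018144 m
B 180–900 m: 0.28 × 720 × 0.79×10⁻⁴ = 0.0159264 m
B total: 0.0340704 m
Ratio: 0.205906 / 0.0340704 ≈ 6.044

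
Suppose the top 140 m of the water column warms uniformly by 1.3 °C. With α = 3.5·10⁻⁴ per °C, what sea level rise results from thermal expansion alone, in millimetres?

63.7 mm

Δh = αΔT·H = 3.5×10⁻⁴ × 1.3 × 140 = 0.06370 m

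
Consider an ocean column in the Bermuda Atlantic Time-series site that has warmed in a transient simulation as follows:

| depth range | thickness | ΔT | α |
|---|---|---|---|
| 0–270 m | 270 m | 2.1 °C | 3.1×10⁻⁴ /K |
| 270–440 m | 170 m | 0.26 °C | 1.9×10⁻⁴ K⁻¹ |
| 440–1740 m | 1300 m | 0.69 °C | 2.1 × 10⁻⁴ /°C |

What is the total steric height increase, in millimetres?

Δh ≈ 373 mm

0–270 m: 2.1 × 270 × 3.1×10⁻⁴ = 0.17577 m
170 × 0.26 × 1.9×10⁻⁴ = 0.008398 m
0.69 × 2.1×10⁻⁴ × 1300 = 0.18837 m
Δh = 0.17577 + 0.008398 + 0.18837 = 0.372538 m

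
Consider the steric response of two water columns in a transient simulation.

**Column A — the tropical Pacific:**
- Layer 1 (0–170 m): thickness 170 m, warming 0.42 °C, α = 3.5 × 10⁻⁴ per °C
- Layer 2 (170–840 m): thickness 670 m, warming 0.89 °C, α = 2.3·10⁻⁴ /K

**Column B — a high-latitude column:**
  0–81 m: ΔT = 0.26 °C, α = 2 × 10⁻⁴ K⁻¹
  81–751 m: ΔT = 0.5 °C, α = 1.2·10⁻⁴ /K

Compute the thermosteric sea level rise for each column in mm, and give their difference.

Δh_A ≈ 162 mm, Δh_B ≈ 44.4 mm; difference ≈ 118 mm

A 0–170 m: 170 × 0.42 × 3.5×10⁻⁴ = 0.02499 m
A 670 × 2.3×10⁻⁴ × 0.89 = 0.137149 m
A total: 0.162139 m
B Layer 1: 2×10⁻⁴ × 81 × 0.26 = 0.004212 m
B Layer 2: 0.5 × 1.2×10⁻⁴ × 670 = 0.04020 m
B total: 0.044412 m
Difference: 0.162139 − 0.044412 = 0.117727 m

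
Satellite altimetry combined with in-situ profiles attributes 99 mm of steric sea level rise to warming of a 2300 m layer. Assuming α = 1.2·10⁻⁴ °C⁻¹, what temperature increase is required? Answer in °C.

ΔT = Δh/(αH) = 0.099 / (1.2×10⁻⁴ × 2300) ≈ 0.3587 °C

about 0.359 °C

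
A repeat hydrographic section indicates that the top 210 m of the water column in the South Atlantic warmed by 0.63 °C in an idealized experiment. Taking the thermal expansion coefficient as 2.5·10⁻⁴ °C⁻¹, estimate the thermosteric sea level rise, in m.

Δh ≈ 0.033 m

Δh = αΔT·H = 2.5×10⁻⁴ × 0.63 × 210 = 0.033075 m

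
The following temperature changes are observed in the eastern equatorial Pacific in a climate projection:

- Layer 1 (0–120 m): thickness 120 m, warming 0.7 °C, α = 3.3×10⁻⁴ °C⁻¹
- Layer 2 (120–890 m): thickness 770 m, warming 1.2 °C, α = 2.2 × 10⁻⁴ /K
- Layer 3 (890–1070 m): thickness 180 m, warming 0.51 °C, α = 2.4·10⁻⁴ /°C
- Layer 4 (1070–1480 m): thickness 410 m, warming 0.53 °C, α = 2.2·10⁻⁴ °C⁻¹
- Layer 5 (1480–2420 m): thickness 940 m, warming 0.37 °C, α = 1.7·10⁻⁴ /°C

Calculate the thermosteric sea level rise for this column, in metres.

0–120 m: 120 × 0.7 × 3.3×10⁻⁴ = 0.02772 m
120–890 m: 1.2 × 2.2×10⁻⁴ × 770 = 0.20328 m
0.51 × 180 × 2.4×10⁻⁴ = 0.022032 m
2.2×10⁻⁴ × 0.53 × 410 = 0.047806 m
Layer 5: 940 × 0.37 × 1.7×10⁻⁴ = 0.059126 m
Δh = 0.02772 + 0.20328 + 0.022032 + 0.047806 + 0.059126 = 0.359964 m

0.360 m of thermosteric rise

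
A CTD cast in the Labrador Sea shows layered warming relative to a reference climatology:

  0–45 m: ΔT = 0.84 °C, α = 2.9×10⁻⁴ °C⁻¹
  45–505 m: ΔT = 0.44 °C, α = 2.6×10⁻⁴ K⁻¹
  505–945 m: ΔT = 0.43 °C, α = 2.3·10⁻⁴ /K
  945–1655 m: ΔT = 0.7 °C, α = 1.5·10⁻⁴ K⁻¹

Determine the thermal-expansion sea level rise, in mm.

Δh ≈ 180 mm

Layer 1: 0.84 × 45 × 2.9×10⁻⁴ = 0.010962 m
45–505 m: 2.6×10⁻⁴ × 460 × 0.44 = 0.052624 m
505–945 m: 0.43 × 440 × 2.3×10⁻⁴ = 0.043516 m
0.7 × 1.5×10⁻⁴ × 710 = 0.07455 m
Δh = 0.010962 + 0.052624 + 0.043516 + 0.07455 = 0.181652 m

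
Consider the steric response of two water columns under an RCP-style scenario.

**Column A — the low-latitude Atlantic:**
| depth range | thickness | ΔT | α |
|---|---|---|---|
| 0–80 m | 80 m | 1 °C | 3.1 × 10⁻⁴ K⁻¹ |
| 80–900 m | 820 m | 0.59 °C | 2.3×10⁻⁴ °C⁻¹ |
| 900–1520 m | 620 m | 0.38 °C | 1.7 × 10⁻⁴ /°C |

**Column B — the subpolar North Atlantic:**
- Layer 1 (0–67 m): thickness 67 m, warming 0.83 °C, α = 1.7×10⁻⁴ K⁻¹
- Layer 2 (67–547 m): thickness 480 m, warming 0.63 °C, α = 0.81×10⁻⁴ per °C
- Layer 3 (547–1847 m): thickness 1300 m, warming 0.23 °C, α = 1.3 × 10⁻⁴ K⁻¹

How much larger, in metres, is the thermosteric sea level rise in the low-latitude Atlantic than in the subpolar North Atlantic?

A 80 × 1 × 3.1×10⁻⁴ = 0.02480 m
A 2.3×10⁻⁴ × 0.59 × 820 = 0.111274 m
A 0.38 × 1.7×10⁻⁴ × 620 = 0.040052 m
A total: 0.176126 m
B Layer 1: 0.83 × 1.7×10⁻⁴ × 67 = 0.0094537 m
B 480 × 0.63 × 0.81×10⁻⁴ = 0.0244944 m
B 1.3×10⁻⁴ × 0.23 × 1300 = 0.03887 m
B total: 0.0728181 m
Difference: 0.176126 − 0.0728181 = 0.1033079 m

0.10 m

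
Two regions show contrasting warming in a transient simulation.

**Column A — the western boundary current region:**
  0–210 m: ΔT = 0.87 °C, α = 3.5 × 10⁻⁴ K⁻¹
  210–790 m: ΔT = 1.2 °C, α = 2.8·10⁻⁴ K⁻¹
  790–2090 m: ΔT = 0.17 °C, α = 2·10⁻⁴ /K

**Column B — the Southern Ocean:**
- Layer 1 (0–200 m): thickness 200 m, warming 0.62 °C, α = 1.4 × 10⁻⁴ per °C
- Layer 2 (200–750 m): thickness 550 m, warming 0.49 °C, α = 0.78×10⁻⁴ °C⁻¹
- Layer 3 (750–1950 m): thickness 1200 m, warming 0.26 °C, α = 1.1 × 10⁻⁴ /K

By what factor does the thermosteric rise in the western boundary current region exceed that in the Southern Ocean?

≈ 4.2×

A Layer 1: 3.5×10⁻⁴ × 210 × 0.87 = 0.063945 m
A 210–790 m: 2.8×10⁻⁴ × 1.2 × 580 = 0.19488 m
A 0.17 × 1300 × 2×10⁻⁴ = 0.04420 m
A total: 0.303025 m
B Layer 1: 0.62 × 1.4×10⁻⁴ × 200 = 0.01736 m
B 200–750 m: 550 × 0.78×10⁻⁴ × 0.49 = 0.021021 m
B 750–1950 m: 0.26 × 1.1×10⁻⁴ × 1200 = 0.03432 m
B total: 0.072701 m
Ratio: 0.303025 / 0.072701 ≈ 4.168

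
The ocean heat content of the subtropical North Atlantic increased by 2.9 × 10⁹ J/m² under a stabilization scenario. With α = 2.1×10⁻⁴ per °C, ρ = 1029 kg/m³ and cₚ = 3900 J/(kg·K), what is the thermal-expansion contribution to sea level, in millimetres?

Δh = αQ/(ρcₚ) = 2.1×10⁻⁴ × 2.9×10⁹ / (1029 × 3900) ≈ 0.15175 m

about 152 mm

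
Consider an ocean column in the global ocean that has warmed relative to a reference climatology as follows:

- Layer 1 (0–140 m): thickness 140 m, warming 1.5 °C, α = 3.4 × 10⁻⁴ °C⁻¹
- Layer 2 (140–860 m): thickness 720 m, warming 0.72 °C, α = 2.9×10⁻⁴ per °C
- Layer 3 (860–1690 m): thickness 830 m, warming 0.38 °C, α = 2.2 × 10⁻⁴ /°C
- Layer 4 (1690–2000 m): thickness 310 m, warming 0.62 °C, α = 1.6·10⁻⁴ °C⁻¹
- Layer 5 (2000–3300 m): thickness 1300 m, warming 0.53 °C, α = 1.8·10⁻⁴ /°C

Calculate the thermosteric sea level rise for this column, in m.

0–140 m: 3.4×10⁻⁴ × 1.5 × 140 = 0.07140 m
Layer 2: 720 × 2.9×10⁻⁴ × 0.72 = 0.150336 m
860–1690 m: 830 × 2.2×10⁻⁴ × 0.38 = 0.069388 m
1690–2000 m: 1.6×10⁻⁴ × 310 × 0.62 = 0.030752 m
Layer 5: 0.53 × 1300 × 1.8×10⁻⁴ = 0.12402 m
Δh = 0.07140 + 0.150336 + 0.069388 + 0.030752 + 0.12402 = 0.445896 m ≈ 0.446 m

0.446 m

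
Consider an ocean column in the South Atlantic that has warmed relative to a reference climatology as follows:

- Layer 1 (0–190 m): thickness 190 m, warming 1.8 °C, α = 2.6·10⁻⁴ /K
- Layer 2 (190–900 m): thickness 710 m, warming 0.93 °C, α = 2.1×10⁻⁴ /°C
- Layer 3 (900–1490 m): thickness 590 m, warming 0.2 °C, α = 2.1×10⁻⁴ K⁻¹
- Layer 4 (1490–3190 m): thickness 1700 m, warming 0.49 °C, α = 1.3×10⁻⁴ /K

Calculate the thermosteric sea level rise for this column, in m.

Layer 1: 2.6×10⁻⁴ × 1.8 × 190 = 0.08892 m
2.1×10⁻⁴ × 710 × 0.93 = 0.138663 m
900–1490 m: 0.2 × 590 × 2.1×10⁻⁴ = 0.02478 m
1.3×10⁻⁴ × 1700 × 0.49 = 0.10829 m
Δh = 0.08892 + 0.138663 + 0.02478 + 0.10829 = 0.360653 m ≈ 0.361 m

Δh ≈ 0.361 m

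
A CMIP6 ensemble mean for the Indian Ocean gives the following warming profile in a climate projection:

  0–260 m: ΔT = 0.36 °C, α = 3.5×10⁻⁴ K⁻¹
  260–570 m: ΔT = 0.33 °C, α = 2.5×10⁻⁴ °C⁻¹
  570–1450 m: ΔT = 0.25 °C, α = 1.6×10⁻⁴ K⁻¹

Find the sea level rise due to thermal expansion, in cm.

9.35 cm

0.36 × 260 × 3.5×10⁻⁴ = 0.03276 m
Layer 2: 2.5×10⁻⁴ × 310 × 0.33 = 0.025575 m
Layer 3: 0.25 × 1.6×10⁻⁴ × 880 = 0.03520 m
Δh = 0.03276 + 0.025575 + 0.03520 = 0.093535 m ≈ 9.35 cm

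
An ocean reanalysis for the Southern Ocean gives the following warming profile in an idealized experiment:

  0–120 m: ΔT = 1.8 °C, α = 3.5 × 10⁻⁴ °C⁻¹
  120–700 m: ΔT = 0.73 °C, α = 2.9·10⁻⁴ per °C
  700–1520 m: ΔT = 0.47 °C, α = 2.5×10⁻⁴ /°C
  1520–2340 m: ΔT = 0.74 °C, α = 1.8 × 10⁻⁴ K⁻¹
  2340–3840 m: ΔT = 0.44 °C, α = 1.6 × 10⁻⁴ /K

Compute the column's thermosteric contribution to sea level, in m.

0.510 m

120 × 1.8 × 3.5×10⁻⁴ = 0.07560 m
Layer 2: 580 × 0.73 × 2.9×10⁻⁴ = 0.122786 m
820 × 2.5×10⁻⁴ × 0.47 = 0.09635 m
Layer 4: 1.8×10⁻⁴ × 820 × 0.74 = 0.109224 m
1500 × 1.6×10⁻⁴ × 0.44 = 0.10560 m
Δh = 0.07560 + 0.122786 + 0.09635 + 0.109224 + 0.10560 = 0.50956 m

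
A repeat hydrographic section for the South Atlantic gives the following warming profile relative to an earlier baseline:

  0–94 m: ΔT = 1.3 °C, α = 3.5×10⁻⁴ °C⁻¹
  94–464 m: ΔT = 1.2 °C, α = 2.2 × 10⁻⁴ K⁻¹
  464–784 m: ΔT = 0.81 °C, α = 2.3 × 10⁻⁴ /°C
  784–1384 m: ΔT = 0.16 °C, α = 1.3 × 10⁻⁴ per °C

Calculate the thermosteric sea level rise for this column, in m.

Layer 1: 1.3 × 3.5×10⁻⁴ × 94 = 0.04277 m
370 × 1.2 × 2.2×10⁻⁴ = 0.09768 m
320 × 0.81 × 2.3×10⁻⁴ = 0.059616 m
784–1384 m: 1.3×10⁻⁴ × 600 × 0.16 = 0.01248 m
Δh = 0.04277 + 0.09768 + 0.059616 + 0.01248 = 0.212546 m ≈ 0.21 m

0.21 m of thermosteric rise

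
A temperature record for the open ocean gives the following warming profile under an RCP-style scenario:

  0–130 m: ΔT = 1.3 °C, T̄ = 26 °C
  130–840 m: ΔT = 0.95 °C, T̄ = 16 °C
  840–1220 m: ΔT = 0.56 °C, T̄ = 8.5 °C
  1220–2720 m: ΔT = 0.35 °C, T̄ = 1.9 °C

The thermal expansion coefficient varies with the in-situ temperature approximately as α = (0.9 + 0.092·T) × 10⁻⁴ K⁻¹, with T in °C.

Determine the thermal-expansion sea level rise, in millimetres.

Δh = 308 mm

Layer 1: α = (0.9 + 0.092×26)×10⁻⁴ = 3.292×10⁻⁴ K⁻¹
Layer 2: α = (0.9 + 0.092×16)×10⁻⁴ = 2.372×10⁻⁴ K⁻¹
Layer 3: α = (0.9 + 0.092×8.5)×10⁻⁴ = 1.682×10⁻⁴ K⁻¹
Layer 4: α = (0.9 + 0.092×1.9)×10⁻⁴ = 1.0748×10⁻⁴ K⁻¹
Layer 1: 1.3 × 130 × 3.292×10⁻⁴ = 0.0556348 m
130–840 m: 2.372×10⁻⁴ × 0.95 × 710 = 0.1599914 m
Layer 3: 1.682×10⁻⁴ × 0.56 × 380 = 0.03579296 m
Layer 4: 1500 × 0.35 × 1.0748×10⁻⁴ = 0.056427 m
Δh = 0.0556348 + 0.1599914 + 0.03579296 + 0.056427 = 0.30784616 m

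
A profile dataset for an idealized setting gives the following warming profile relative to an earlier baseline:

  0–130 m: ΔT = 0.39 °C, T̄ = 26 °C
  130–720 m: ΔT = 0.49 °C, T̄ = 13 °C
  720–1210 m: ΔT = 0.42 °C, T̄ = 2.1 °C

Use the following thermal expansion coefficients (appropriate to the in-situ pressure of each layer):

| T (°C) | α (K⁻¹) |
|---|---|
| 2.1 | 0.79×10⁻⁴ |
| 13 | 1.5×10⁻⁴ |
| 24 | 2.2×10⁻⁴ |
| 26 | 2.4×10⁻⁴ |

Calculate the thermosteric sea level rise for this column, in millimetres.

Layer 1 at 26 °C → α = 2.4×10⁻⁴ K⁻¹
Layer 2 at 13 °C → α = 1.5×10⁻⁴ K⁻¹
Layer 3 at 2.1 °C → α = 0.79×10⁻⁴ K⁻¹
0.39 × 130 × 2.4×10⁻⁴ = 0.012168 m
130–720 m: 0.49 × 1.5×10⁻⁴ × 590 = 0.043365 m
720–1210 m: 0.42 × 0.79×10⁻⁴ × 490 = 0.0162582 m
Δh = 0.012168 + 0.043365 + 0.0162582 = 0.0717912 m ≈ 71.8 mm

71.8 mm of thermosteric rise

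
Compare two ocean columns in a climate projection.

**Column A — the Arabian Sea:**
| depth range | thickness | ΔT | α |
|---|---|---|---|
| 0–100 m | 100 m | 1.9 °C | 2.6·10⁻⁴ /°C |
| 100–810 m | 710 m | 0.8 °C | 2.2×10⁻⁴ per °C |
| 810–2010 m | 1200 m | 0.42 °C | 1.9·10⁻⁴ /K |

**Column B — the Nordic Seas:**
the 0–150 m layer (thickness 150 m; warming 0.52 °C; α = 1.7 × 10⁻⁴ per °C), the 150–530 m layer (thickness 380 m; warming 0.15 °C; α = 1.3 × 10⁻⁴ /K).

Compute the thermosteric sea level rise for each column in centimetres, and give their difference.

A 0–100 m: 1.9 × 100 × 2.6×10⁻⁴ = 0.04940 m
A Layer 2: 2.2×10⁻⁴ × 710 × 0.8 = 0.12496 m
A 810–2010 m: 1200 × 1.9×10⁻⁴ × 0.42 = 0.09576 m
A total: 0.27012 m
B 1.7×10⁻⁴ × 0.52 × 150 = 0.01326 m
B 380 × 1.3×10⁻⁴ × 0.15 = 0.00741 m
B total: 0.02067 m
Difference: 0.27012 − 0.02067 = 0.24945 m

Δh_A ≈ 27 cm, Δh_B ≈ 2.1 cm; difference ≈ 25 cm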